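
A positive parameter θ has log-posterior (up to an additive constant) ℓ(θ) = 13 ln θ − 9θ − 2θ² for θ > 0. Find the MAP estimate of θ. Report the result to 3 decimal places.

θ̂_MAP = 1.000

ℓ'(θ) = 13/θ − 9 − 4θ. Setting this to zero and multiplying by θ: 4θ² + 9θ − 13 = 0.
θ = (−9 + √(9² + 4·4·13)) / (2·4) = (−9 + √289) / 8 = (−9 + 17)/8 = 1.
ℓ''(θ) = −13/θ² − 4 < 0, confirming a maximum.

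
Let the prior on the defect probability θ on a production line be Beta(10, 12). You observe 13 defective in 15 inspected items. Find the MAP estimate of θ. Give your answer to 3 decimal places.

Prior: Beta(10, 12).
Data: 13 successes in 15 trials. The binomial likelihood contributes θ^13(1−θ)^2, so the posterior is Beta(10+13, 12+2) = Beta(23, 14).
For Beta(a, b) with a, b > 1 the mode is (a−1)/(a+b−2) = 22/35 ≈ 0.629.

θ̂_MAP = 0.629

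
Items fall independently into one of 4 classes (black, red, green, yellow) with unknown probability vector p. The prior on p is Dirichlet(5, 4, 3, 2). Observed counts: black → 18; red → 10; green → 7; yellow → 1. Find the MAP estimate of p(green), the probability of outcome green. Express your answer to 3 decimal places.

MAP estimate of p(green) = 0.196

The posterior is Dirichlet(αᵢ + nᵢ) = Dirichlet(23, 14, 10, 3).
For a Dirichlet(a₁,…,a_K) with all aᵢ > 1, the mode has j-th component (aⱼ − 1)/(Σaᵢ − K).
Here Σaᵢ = 50 and K = 4, so p(green) = (10 − 1)/(50 − 4) = 9/46 ≈ 0.196.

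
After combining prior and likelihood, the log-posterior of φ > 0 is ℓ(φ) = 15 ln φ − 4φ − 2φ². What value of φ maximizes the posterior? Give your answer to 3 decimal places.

φ̂_MAP = 1.500

ℓ'(φ) = 15/φ − 4 − 4φ. Setting this to zero and multiplying by φ: 4φ² + 4φ − 15 = 0.
φ = (−4 + √(4² + 4·4·15)) / (2·4) = (−4 + √256) / 8 = (−4 + 16)/8 = 3/2.
ℓ''(φ) = −15/φ² − 4 < 0, confirming a maximum.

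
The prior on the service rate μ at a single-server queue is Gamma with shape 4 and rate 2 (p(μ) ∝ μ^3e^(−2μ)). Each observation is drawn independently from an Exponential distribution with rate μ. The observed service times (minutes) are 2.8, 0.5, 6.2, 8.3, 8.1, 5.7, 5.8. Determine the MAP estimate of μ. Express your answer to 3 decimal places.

The Exponential(rate=μ) likelihood is ∝ μ^n e^(−μΣtᵢ). Here n = 7 and Σtᵢ = 2.8 + 0.5 + 6.2 + 8.3 + 8.1 + 5.7 + 5.8 = 37.4.
Posterior ∝ μ^3e^(−2μ) · μ^7e^(−37.4μ) = μ^10e^(−39.4μ), i.e. Gamma(11, 39.4).
Mode = (a−1)/b = 10/39.4 ≈ 0.254.

μ̂_MAP = 0.254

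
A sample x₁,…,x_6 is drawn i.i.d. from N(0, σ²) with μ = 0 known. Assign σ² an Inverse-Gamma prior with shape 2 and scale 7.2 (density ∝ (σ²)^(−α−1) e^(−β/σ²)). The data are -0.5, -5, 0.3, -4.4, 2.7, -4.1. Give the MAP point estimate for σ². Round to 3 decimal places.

σ̂²_MAP = 6.933

Sum of squared deviations about the known mean: SS = (-0.5−0)² + (-5−0)² + (0.3−0)² + (-4.4−0)² + (2.7−0)² + (-4.1−0)² = 68.8.
The Normal likelihood contributes (σ²)^(−n/2) exp(−SS/(2σ²)), so the posterior is Inverse-Gamma(α + n/2, β + SS/2) = Inverse-Gamma(5, 41.6).
The mode of Inverse-Gamma(a, b) is b/(a+1) = 41.6/6 ≈ 6.933.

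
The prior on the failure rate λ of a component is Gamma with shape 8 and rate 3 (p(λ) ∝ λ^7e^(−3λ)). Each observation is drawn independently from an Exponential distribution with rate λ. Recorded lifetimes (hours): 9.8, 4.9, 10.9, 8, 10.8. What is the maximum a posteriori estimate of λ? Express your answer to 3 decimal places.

λ̂_MAP = 0.253

The Exponential(rate=λ) likelihood is ∝ λ^n e^(−λΣtᵢ). Here n = 5 and Σtᵢ = 9.8 + 4.9 + 10.9 + 8 + 10.8 = 44.4.
Posterior ∝ λ^7e^(−3λ) · λ^5e^(−44.4λ) = λ^12e^(−47.4λ), i.e. Gamma(13, 47.4).
Mode = (a−1)/b = 12/47.4 ≈ 0.253.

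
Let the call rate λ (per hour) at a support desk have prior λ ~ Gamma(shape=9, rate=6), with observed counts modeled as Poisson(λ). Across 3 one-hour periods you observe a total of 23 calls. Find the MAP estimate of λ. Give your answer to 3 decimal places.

λ̂_MAP = 3.444

Σxᵢ = 23, n = 3.
Posterior ∝ λ^8e^(−6λ) · λ^23e^(−3λ) = λ^31e^(−9λ), i.e. Gamma(shape=32, rate=9).
The mode of a Gamma(a, b) with a ≥ 1 (shape–rate) is (a−1)/b = 31/9 ≈ 3.444.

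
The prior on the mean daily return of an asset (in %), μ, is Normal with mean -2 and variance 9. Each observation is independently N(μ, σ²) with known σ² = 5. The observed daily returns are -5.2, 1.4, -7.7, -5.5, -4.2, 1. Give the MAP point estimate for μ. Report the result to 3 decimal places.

n = 6; x̄ = ((-5.2) + 1.4 + (-7.7) + (-5.5) + (-4.2) + 1)/6 = -20.2/6 = -101/30 ≈ -3.3667.
For a Normal prior and Normal likelihood with known variance, the posterior is Normal; its mode equals its mean, the precision-weighted average.
Prior precision 1/σ₀² = 1/9; data precision n/σ² = 6/5 = 1.2.
μ̂ = ((1/9)·(-2) + 1.2·(-101/30)) / (1/9 + 1.2) = (-959/225)/(59/45) = -959/295 ≈ -3.251.

μ̂_MAP = -3.251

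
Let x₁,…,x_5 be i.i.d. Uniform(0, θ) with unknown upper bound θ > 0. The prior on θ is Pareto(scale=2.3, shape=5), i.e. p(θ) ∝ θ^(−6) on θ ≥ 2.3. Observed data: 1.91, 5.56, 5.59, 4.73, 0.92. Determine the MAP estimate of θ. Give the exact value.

The Uniform(0, θ) likelihood is θ^(−n) for θ ≥ max(xᵢ), zero otherwise. Here max(xᵢ) = 5.59.
Posterior ∝ θ^(−6) · θ^(−5) = θ^(−11) on θ ≥ max(2.3, 5.59) = 5.59.
This density is strictly decreasing in θ, so the posterior mode lies at the lower boundary of the support.

θ̂_MAP = 5.59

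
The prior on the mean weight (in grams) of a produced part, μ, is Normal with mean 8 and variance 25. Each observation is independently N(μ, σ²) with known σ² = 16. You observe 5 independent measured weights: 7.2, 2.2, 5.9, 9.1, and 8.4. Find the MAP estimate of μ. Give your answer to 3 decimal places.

n = 5; x̄ = (7.2 + 2.2 + 5.9 + 9.1 + 8.4)/5 = 32.8/5 = 6.56.
For a Normal prior and Normal likelihood with known variance, the posterior is Normal; its mode equals its mean, the precision-weighted average.
Prior precision 1/σ₀² = 1/25 = 0.04; data precision n/σ² = 5/16 = 0.3125.
μ̂ = (0.04·8 + 0.3125·6.56) / (0.04 + 0.3125) = 2.37/0.3525 = 316/47 ≈ 6.723.

μ̂_MAP = 6.723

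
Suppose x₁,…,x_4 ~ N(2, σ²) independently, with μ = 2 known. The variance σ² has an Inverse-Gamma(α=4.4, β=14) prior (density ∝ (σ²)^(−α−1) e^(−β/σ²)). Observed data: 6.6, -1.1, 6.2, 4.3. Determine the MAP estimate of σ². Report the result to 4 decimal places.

σ̂²_MAP = 5.5203

Sum of squared deviations about the known mean: SS = (6.6−2)² + (-1.1−2)² + (6.2−2)² + (4.3−2)² = 53.7.
The Normal likelihood contributes (σ²)^(−n/2) exp(−SS/(2σ²)), so the posterior is Inverse-Gamma(α + n/2, β + SS/2) = Inverse-Gamma(6.4, 40.85).
The mode of Inverse-Gamma(a, b) is b/(a+1) = 40.85/7.4 ≈ 5.5203.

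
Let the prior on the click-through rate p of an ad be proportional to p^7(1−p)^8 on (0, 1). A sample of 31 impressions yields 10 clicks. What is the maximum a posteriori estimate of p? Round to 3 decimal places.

The prior density ∝ p^7(1−p)^8 is the kernel of Beta(8, 9).
Data: 10 successes in 31 trials. The binomial likelihood contributes p^10(1−p)^21, so the posterior is Beta(8+10, 9+21) = Beta(18, 30).
For Beta(a, b) with a, b > 1 the mode is (a−1)/(a+b−2) = 17/46 ≈ 0.370.

p̂_MAP = 0.370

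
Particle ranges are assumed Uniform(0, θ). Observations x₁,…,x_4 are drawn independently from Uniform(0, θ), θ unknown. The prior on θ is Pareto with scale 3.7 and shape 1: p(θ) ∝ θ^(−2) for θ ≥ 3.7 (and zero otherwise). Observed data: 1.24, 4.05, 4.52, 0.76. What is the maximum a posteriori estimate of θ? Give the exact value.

The Uniform(0, θ) likelihood is θ^(−n) for θ ≥ max(xᵢ), zero otherwise. Here max(xᵢ) = 4.52.
Posterior ∝ θ^(−2) · θ^(−4) = θ^(−6) on θ ≥ max(3.7, 4.52) = 4.52.
This density is strictly decreasing in θ, so the posterior mode lies at the lower boundary of the support.

θ̂_MAP = 4.52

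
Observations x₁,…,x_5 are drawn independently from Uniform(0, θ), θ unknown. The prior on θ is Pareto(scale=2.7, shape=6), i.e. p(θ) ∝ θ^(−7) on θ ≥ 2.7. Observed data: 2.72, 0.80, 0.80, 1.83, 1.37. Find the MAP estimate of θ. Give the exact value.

θ̂_MAP = 2.72

The Uniform(0, θ) likelihood is θ^(−n) for θ ≥ max(xᵢ), zero otherwise. Here max(xᵢ) = 2.72.
Posterior ∝ θ^(−7) · θ^(−5) = θ^(−12) on θ ≥ max(2.7, 2.72) = 2.72.
This density is strictly decreasing in θ, so the posterior mode lies at the lower boundary of the support.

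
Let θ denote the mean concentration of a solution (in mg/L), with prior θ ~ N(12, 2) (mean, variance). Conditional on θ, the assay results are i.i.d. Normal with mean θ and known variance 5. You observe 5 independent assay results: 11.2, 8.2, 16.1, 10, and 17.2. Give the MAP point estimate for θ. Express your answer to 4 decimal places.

θ̂_MAP = 12.3600

n = 5; x̄ = (11.2 + 8.2 + 16.1 + 10 + 17.2)/5 = 62.7/5 = 12.54.
For a Normal prior and Normal likelihood with known variance, the posterior is Normal; its mode equals its mean, the precision-weighted average.
Prior precision 1/σ₀² = 1/2 = 0.5; data precision n/σ² = 5/5 = 1.
θ̂ = (0.5·12 + 1·12.54) / (0.5 + 1) = 18.54/1.5 = 12.3600.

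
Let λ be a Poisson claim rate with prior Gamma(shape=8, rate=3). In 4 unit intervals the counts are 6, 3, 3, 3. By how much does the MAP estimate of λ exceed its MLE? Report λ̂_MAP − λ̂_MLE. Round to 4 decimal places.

MAP − MLE = -0.6071

Σxᵢ = 15. Posterior is Gamma(23, 7); MAP = (23−1)/7 = 22/7 ≈ 3.14286.
MLE = x̄ = 15/4 ≈ 3.75000.
Difference = 22/7 − 15/4 = -17/28 ≈ -0.6071.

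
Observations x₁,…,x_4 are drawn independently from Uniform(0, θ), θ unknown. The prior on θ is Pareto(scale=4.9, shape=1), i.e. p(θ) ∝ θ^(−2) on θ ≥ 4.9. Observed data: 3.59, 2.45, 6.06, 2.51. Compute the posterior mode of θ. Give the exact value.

θ̂_MAP = 6.06

The Uniform(0, θ) likelihood is θ^(−n) for θ ≥ max(xᵢ), zero otherwise. Here max(xᵢ) = 6.06.
Posterior ∝ θ^(−2) · θ^(−4) = θ^(−6) on θ ≥ max(4.9, 6.06) = 6.06.
This density is strictly decreasing in θ, so the posterior mode lies at the lower boundary of the support.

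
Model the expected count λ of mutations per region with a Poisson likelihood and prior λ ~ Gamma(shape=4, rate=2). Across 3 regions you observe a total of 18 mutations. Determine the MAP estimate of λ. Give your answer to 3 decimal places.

λ̂_MAP = 4.200

Σxᵢ = 18, n = 3.
Posterior ∝ λ^3e^(−2λ) · λ^18e^(−3λ) = λ^21e^(−5λ), i.e. Gamma(shape=22, rate=5).
The mode of a Gamma(a, b) with a ≥ 1 (shape–rate) is (a−1)/b = 21/5 ≈ 4.200.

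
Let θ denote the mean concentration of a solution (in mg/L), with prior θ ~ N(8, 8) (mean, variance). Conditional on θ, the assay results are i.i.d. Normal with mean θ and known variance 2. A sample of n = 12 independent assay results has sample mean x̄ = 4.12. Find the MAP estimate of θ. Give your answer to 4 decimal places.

θ̂_MAP = 4.1992

n = 12, x̄ = 4.12.
For a Normal prior and Normal likelihood with known variance, the posterior is Normal; its mode equals its mean, the precision-weighted average.
Prior precision 1/σ₀² = 1/8 = 0.125; data precision n/σ² = 12/2 = 6.
θ̂ = (0.125·8 + 6·4.12) / (0.125 + 6) = 25.72/6.125 = 5144/1225 ≈ 4.1992.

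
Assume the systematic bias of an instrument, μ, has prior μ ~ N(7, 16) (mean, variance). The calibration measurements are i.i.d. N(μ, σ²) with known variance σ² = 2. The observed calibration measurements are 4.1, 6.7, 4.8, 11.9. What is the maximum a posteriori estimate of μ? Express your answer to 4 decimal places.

μ̂_MAP = 6.8788

n = 4; x̄ = (4.1 + 6.7 + 4.8 + 11.9)/4 = 27.5/4 = 6.875.
For a Normal prior and Normal likelihood with known variance, the posterior is Normal; its mode equals its mean, the precision-weighted average.
Prior precision 1/σ₀² = 1/16 = 0.0625; data precision n/σ² = 4/2 = 2.
μ̂ = (0.0625·7 + 2·6.875) / (0.0625 + 2) = 14.1875/2.0625 = 227/33 ≈ 6.8788.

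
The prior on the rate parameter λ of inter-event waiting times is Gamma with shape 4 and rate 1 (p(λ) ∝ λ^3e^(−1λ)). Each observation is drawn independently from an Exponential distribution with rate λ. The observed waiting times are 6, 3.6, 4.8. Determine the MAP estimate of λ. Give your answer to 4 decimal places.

λ̂_MAP = 0.3896

The Exponential(rate=λ) likelihood is ∝ λ^n e^(−λΣtᵢ). Here n = 3 and Σtᵢ = 6 + 3.6 + 4.8 = 14.4.
Posterior ∝ λ^3e^(−1λ) · λ^3e^(−14.4λ) = λ^6e^(−15.4λ), i.e. Gamma(7, 15.4).
Mode = (a−1)/b = 6/15.4 ≈ 0.3896.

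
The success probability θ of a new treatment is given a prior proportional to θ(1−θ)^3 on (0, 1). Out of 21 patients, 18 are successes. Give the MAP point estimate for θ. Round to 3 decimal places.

The prior density ∝ θ(1−θ)^3 is the kernel of Beta(2, 4).
Data: 18 successes in 21 trials. The binomial likelihood contributes θ^18(1−θ)^3, so the posterior is Beta(2+18, 4+3) = Beta(20, 7).
For Beta(a, b) with a, b > 1 the mode is (a−1)/(a+b−2) = 19/25 ≈ 0.760.

θ̂_MAP = 0.760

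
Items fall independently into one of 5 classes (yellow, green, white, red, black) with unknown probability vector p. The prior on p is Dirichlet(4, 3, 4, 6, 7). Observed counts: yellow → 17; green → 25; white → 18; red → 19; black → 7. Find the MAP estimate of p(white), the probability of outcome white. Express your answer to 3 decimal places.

MAP estimate of p(white) = 0.200

The posterior is Dirichlet(αᵢ + nᵢ) = Dirichlet(21, 28, 22, 25, 14).
For a Dirichlet(a₁,…,a_K) with all aᵢ > 1, the mode has j-th component (aⱼ − 1)/(Σaᵢ − K).
Here Σaᵢ = 110 and K = 5, so p(white) = (22 − 1)/(110 − 5) = 21/105 ≈ 0.200.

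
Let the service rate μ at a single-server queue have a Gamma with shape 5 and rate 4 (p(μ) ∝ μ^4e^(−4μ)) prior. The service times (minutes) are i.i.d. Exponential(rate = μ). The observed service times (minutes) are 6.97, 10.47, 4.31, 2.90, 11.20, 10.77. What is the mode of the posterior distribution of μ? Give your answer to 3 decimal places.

The Exponential(rate=μ) likelihood is ∝ μ^n e^(−μΣtᵢ). Here n = 6 and Σtᵢ = 6.97 + 10.47 + 4.31 + 2.90 + 11.20 + 10.77 = 46.62.
Posterior ∝ μ^4e^(−4μ) · μ^6e^(−46.62μ) = μ^10e^(−50.62μ), i.e. Gamma(11, 50.62).
Mode = (a−1)/b = 10/50.62 ≈ 0.198.

μ̂_MAP = 0.198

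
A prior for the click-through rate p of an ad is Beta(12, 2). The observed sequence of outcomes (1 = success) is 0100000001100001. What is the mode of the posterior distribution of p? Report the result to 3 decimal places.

Prior: Beta(12, 2).
Data: 4 successes in 16 trials (from the sequence). The binomial likelihood contributes p^4(1−p)^12, so the posterior is Beta(12+4, 2+12) = Beta(16, 14).
For Beta(a, b) with a, b > 1 the mode is (a−1)/(a+b−2) = 15/28 ≈ 0.536.

p̂_MAP = 0.536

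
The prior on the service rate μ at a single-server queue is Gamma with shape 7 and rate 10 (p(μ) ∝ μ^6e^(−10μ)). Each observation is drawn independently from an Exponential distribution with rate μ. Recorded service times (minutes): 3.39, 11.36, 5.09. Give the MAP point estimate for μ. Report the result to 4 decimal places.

μ̂_MAP = 0.3016

The Exponential(rate=μ) likelihood is ∝ μ^n e^(−μΣtᵢ). Here n = 3 and Σtᵢ = 3.39 + 11.36 + 5.09 = 19.84.
Posterior ∝ μ^6e^(−10μ) · μ^3e^(−19.84μ) = μ^9e^(−29.84μ), i.e. Gamma(10, 29.84).
Mode = (a−1)/b = 9/29.84 ≈ 0.3016.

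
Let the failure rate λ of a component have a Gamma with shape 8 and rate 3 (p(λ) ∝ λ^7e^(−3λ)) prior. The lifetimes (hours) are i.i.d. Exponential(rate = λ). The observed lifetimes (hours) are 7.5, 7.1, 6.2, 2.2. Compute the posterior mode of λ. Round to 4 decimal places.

The Exponential(rate=λ) likelihood is ∝ λ^n e^(−λΣtᵢ). Here n = 4 and Σtᵢ = 7.5 + 7.1 + 6.2 + 2.2 = 23.
Posterior ∝ λ^7e^(−3λ) · λ^4e^(−23λ) = λ^11e^(−26λ), i.e. Gamma(12, 26).
Mode = (a−1)/b = 11/26 ≈ 0.4231.

λ̂_MAP = 0.4231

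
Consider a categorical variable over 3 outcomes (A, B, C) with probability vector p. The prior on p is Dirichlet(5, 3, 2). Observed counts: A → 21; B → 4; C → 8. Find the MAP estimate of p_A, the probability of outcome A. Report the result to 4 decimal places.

The posterior is Dirichlet(αᵢ + nᵢ) = Dirichlet(26, 7, 10).
For a Dirichlet(a₁,…,a_K) with all aᵢ > 1, the mode has j-th component (aⱼ − 1)/(Σaᵢ − K).
Here Σaᵢ = 43 and K = 3, so p_A = (26 − 1)/(43 − 3) = 25/40 ≈ 0.6250.

MAP estimate of p_A = 0.6250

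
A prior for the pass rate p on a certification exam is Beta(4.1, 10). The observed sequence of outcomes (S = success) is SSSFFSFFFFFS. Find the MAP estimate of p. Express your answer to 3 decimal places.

Prior: Beta(4.1, 10).
Data: 5 successes in 12 trials (from the sequence). The binomial likelihood contributes p^5(1−p)^7, so the posterior is Beta(4.1+5, 10+7) = Beta(9.1, 17).
For Beta(a, b) with a, b > 1 the mode is (a−1)/(a+b−2) = 8.1/24.1 ≈ 0.336.

p̂_MAP = 0.336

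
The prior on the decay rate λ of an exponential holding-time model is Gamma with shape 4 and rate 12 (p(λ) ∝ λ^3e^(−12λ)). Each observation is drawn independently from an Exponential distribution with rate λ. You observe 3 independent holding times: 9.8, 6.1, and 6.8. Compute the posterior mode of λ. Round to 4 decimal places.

The Exponential(rate=λ) likelihood is ∝ λ^n e^(−λΣtᵢ). Here n = 3 and Σtᵢ = 9.8 + 6.1 + 6.8 = 22.7.
Posterior ∝ λ^3e^(−12λ) · λ^3e^(−22.7λ) = λ^6e^(−34.7λ), i.e. Gamma(7, 34.7).
Mode = (a−1)/b = 6/34.7 ≈ 0.1729.

λ̂_MAP = 0.1729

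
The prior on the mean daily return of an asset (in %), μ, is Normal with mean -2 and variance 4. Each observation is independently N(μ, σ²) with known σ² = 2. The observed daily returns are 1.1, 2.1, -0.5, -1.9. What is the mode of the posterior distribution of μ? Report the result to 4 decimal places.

μ̂_MAP = -0.0444

n = 4; x̄ = (1.1 + 2.1 + (-0.5) + (-1.9))/4 = 0.8/4 = 0.2.
For a Normal prior and Normal likelihood with known variance, the posterior is Normal; its mode equals its mean, the precision-weighted average.
Prior precision 1/σ₀² = 1/4 = 0.25; data precision n/σ² = 4/2 = 2.
μ̂ = (0.25·(-2) + 2·0.2) / (0.25 + 2) = (-0.1)/2.25 = -2/45 ≈ -0.0444.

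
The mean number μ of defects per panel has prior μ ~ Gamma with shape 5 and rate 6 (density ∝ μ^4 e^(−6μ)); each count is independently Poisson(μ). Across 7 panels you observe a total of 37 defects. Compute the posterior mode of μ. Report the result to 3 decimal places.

μ̂_MAP = 3.154

Σxᵢ = 37, n = 7.
Posterior ∝ μ^4e^(−6μ) · μ^37e^(−7μ) = μ^41e^(−13μ), i.e. Gamma(shape=42, rate=13).
The mode of a Gamma(a, b) with a ≥ 1 (shape–rate) is (a−1)/b = 41/13 ≈ 3.154.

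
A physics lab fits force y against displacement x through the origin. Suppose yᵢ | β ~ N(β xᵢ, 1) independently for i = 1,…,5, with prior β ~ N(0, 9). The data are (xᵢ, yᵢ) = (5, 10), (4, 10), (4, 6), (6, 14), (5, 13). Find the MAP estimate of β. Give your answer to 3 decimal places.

β̂_MAP = 2.227

log p(β | y) = −Σ(yᵢ − βxᵢ)²/(2·1) − β²/(2·9) + const.
Setting the derivative to zero: Σxᵢ(yᵢ − βxᵢ)/1 − β/9 = 0, so β = Σxᵢyᵢ / (Σxᵢ² + σ²/τ²).
Σxᵢyᵢ = 5·10 + 4·10 + 4·6 + 6·14 + 5·13 = 263; Σxᵢ² = 118; σ²/τ² = 1/9.
β̂_MAP = 263 / (118 + 1/9) = 263/(1063/9) = 2367/1063 ≈ 2.227.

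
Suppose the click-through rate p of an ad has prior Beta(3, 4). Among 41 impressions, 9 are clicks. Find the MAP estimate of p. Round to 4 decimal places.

Prior: Beta(3, 4).
Data: 9 successes in 41 trials. The binomial likelihood contributes p^9(1−p)^32, so the posterior is Beta(3+9, 4+32) = Beta(12, 36).
For Beta(a, b) with a, b > 1 the mode is (a−1)/(a+b−2) = 11/46 ≈ 0.2391.

p̂_MAP = 0.2391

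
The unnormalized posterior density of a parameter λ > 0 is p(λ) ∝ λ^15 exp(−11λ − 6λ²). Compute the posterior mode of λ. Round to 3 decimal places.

λ̂_MAP = 0.750

ℓ'(λ) = 15/λ − 11 − 12λ. Setting this to zero and multiplying by λ: 12λ² + 11λ − 15 = 0.
λ = (−11 + √(11² + 4·12·15)) / (2·12) = (−11 + √841) / 24 = (−11 + 29)/24 = 3/4.
ℓ''(λ) = −15/λ² − 12 < 0, confirming a maximum.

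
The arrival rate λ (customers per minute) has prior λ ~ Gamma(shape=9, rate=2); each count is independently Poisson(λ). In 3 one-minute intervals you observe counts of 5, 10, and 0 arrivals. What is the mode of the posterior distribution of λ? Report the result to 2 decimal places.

Σxᵢ = 5+10+0 = 15, with n = 3.
Posterior ∝ λ^8e^(−2λ) · λ^15e^(−3λ) = λ^23e^(−5λ), i.e. Gamma(shape=24, rate=5).
The mode of a Gamma(a, b) with a ≥ 1 (shape–rate) is (a−1)/b = 23/5 ≈ 4.60.

λ̂_MAP = 4.60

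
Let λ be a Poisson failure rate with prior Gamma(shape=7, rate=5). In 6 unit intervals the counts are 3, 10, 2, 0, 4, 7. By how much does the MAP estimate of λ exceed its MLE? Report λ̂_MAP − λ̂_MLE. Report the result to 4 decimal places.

Σxᵢ = 26. Posterior is Gamma(33, 11); MAP = (33−1)/11 = 32/11 ≈ 2.90909.
MLE = x̄ = 26/6 ≈ 4.33333.
Difference = 32/11 − 26/6 = -47/33 ≈ -1.4242.

MAP − MLE = -1.4242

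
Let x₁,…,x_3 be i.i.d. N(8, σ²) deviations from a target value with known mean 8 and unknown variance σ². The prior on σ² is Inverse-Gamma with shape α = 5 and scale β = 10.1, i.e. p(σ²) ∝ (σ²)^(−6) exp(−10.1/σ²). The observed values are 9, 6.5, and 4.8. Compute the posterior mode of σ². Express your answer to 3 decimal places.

σ̂²_MAP = 2.246

Sum of squared deviations about the known mean: SS = (9−8)² + (6.5−8)² + (4.8−8)² = 13.49.
The Normal likelihood contributes (σ²)^(−n/2) exp(−SS/(2σ²)), so the posterior is Inverse-Gamma(α + n/2, β + SS/2) = Inverse-Gamma(6.5, 16.845).
The mode of Inverse-Gamma(a, b) is b/(a+1) = 16.845/7.5 ≈ 2.246.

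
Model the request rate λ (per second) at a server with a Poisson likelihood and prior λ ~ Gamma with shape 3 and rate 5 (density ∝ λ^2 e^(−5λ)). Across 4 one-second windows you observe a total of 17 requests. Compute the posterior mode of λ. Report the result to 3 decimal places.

Σxᵢ = 17, n = 4.
Posterior ∝ λ^2e^(−5λ) · λ^17e^(−4λ) = λ^19e^(−9λ), i.e. Gamma(shape=20, rate=9).
The mode of a Gamma(a, b) with a ≥ 1 (shape–rate) is (a−1)/b = 19/9 ≈ 2.111.

λ̂_MAP = 2.111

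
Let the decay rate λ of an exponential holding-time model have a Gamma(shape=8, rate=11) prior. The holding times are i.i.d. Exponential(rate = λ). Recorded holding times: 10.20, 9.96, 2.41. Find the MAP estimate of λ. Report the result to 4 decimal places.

The Exponential(rate=λ) likelihood is ∝ λ^n e^(−λΣtᵢ). Here n = 3 and Σtᵢ = 10.20 + 9.96 + 2.41 = 22.57.
Posterior ∝ λ^7e^(−11λ) · λ^3e^(−22.57λ) = λ^10e^(−33.57λ), i.e. Gamma(11, 33.57).
Mode = (a−1)/b = 10/33.57 ≈ 0.2979.

λ̂_MAP = 0.2979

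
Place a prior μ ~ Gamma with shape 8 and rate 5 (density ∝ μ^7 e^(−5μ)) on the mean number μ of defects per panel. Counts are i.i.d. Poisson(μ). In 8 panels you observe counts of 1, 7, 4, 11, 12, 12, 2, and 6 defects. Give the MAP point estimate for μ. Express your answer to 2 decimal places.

Σxᵢ = 1+7+4+11+12+12+2+6 = 55, with n = 8.
Posterior ∝ μ^7e^(−5μ) · μ^55e^(−8μ) = μ^62e^(−13μ), i.e. Gamma(shape=63, rate=13).
The mode of a Gamma(a, b) with a ≥ 1 (shape–rate) is (a−1)/b = 62/13 ≈ 4.77.

μ̂_MAP = 4.77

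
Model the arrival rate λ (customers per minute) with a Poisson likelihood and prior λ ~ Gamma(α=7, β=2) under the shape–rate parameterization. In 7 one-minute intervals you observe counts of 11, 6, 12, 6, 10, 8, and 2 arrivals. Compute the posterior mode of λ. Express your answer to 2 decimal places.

λ̂_MAP = 6.78

Σxᵢ = 11+6+12+6+10+8+2 = 55, with n = 7.
Posterior ∝ λ^6e^(−2λ) · λ^55e^(−7λ) = λ^61e^(−9λ), i.e. Gamma(shape=62, rate=9).
The mode of a Gamma(a, b) with a ≥ 1 (shape–rate) is (a−1)/b = 61/9 ≈ 6.78.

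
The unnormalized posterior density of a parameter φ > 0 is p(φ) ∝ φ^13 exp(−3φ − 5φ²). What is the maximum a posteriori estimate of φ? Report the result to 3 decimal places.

ℓ'(φ) = 13/φ − 3 − 10φ. Setting this to zero and multiplying by φ: 10φ² + 3φ − 13 = 0.
φ = (−3 + √(3² + 4·10·13)) / (2·10) = (−3 + √529) / 20 = (−3 + 23)/20 = 1.
ℓ''(φ) = −13/φ² − 10 < 0, confirming a maximum.

φ̂_MAP = 1.000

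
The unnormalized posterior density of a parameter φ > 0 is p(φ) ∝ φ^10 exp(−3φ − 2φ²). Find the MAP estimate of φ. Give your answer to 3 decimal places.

φ̂_MAP = 1.250

ℓ'(φ) = 10/φ − 3 − 4φ. Setting this to zero and multiplying by φ: 4φ² + 3φ − 10 = 0.
φ = (−3 + √(3² + 4·4·10)) / (2·4) = (−3 + √169) / 8 = (−3 + 13)/8 = 5/4.
ℓ''(φ) = −10/φ² − 4 < 0, confirming a maximum.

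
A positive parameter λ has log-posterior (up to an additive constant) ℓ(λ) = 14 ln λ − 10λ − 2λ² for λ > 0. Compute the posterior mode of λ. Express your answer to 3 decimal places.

ℓ'(λ) = 14/λ − 10 − 4λ. Setting this to zero and multiplying by λ: 4λ² + 10λ − 14 = 0.
λ = (−10 + √(10² + 4·4·14)) / (2·4) = (−10 + √324) / 8 = (−10 + 18)/8 = 1.
ℓ''(λ) = −14/λ² − 4 < 0, confirming a maximum.

λ̂_MAP = 1.000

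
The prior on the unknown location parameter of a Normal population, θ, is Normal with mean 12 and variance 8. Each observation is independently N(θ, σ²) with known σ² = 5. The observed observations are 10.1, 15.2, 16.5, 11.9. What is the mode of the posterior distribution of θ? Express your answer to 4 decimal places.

θ̂_MAP = 13.2324

n = 4; x̄ = (10.1 + 15.2 + 16.5 + 11.9)/4 = 53.7/4 = 13.425.
For a Normal prior and Normal likelihood with known variance, the posterior is Normal; its mode equals its mean, the precision-weighted average.
Prior precision 1/σ₀² = 1/8 = 0.125; data precision n/σ² = 4/5 = 0.8.
θ̂ = (0.125·12 + 0.8·13.425) / (0.125 + 0.8) = 12.24/0.925 = 2448/185 ≈ 13.2324.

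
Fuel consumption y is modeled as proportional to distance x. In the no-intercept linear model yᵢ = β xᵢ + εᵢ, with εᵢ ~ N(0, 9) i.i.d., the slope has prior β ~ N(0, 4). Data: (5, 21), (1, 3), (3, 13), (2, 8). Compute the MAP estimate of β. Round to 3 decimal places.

β̂_MAP = 3.952

log p(β | y) = −Σ(yᵢ − βxᵢ)²/(2·9) − β²/(2·4) + const.
Setting the derivative to zero: Σxᵢ(yᵢ − βxᵢ)/9 − β/4 = 0, so β = Σxᵢyᵢ / (Σxᵢ² + σ²/τ²).
Σxᵢyᵢ = 5·21 + 1·3 + 3·13 + 2·8 = 163; Σxᵢ² = 39; σ²/τ² = 2.25.
β̂_MAP = 163 / (39 + 2.25) = 163/41.25 ≈ 3.952.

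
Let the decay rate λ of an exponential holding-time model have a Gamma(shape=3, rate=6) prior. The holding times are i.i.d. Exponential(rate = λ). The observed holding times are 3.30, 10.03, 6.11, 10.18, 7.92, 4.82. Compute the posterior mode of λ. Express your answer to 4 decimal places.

λ̂_MAP = 0.1654

The Exponential(rate=λ) likelihood is ∝ λ^n e^(−λΣtᵢ). Here n = 6 and Σtᵢ = 3.30 + 10.03 + 6.11 + 10.18 + 7.92 + 4.82 = 42.36.
Posterior ∝ λ^2e^(−6λ) · λ^6e^(−42.36λ) = λ^8e^(−48.36λ), i.e. Gamma(9, 48.36).
Mode = (a−1)/b = 8/48.36 ≈ 0.1654.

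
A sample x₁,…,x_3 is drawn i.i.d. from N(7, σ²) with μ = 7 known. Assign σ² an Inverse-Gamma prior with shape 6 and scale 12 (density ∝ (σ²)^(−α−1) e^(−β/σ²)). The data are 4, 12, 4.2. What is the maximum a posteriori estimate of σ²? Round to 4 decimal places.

Sum of squared deviations about the known mean: SS = (4−7)² + (12−7)² + (4.2−7)² = 41.84.
The Normal likelihood contributes (σ²)^(−n/2) exp(−SS/(2σ²)), so the posterior is Inverse-Gamma(α + n/2, β + SS/2) = Inverse-Gamma(7.5, 32.92).
The mode of Inverse-Gamma(a, b) is b/(a+1) = 32.92/8.5 ≈ 3.8729.

σ̂²_MAP = 3.8729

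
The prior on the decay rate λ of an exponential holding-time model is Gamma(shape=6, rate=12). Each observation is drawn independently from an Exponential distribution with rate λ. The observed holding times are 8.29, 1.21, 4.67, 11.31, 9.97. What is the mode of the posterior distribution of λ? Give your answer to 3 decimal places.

λ̂_MAP = 0.211

The Exponential(rate=λ) likelihood is ∝ λ^n e^(−λΣtᵢ). Here n = 5 and Σtᵢ = 8.29 + 1.21 + 4.67 + 11.31 + 9.97 = 35.45.
Posterior ∝ λ^5e^(−12λ) · λ^5e^(−35.45λ) = λ^10e^(−47.45λ), i.e. Gamma(11, 47.45).
Mode = (a−1)/b = 10/47.45 ≈ 0.211.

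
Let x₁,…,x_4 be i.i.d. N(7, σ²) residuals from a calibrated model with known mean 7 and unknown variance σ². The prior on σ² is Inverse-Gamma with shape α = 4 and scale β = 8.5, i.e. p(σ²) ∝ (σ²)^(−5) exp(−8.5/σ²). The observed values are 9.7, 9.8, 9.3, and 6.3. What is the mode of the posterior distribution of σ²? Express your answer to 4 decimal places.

σ̂²_MAP = 2.7079

Sum of squared deviations about the known mean: SS = (9.7−7)² + (9.8−7)² + (9.3−7)² + (6.3−7)² = 20.91.
The Normal likelihood contributes (σ²)^(−n/2) exp(−SS/(2σ²)), so the posterior is Inverse-Gamma(α + n/2, β + SS/2) = Inverse-Gamma(6, 18.955).
The mode of Inverse-Gamma(a, b) is b/(a+1) = 18.955/7 ≈ 2.7079.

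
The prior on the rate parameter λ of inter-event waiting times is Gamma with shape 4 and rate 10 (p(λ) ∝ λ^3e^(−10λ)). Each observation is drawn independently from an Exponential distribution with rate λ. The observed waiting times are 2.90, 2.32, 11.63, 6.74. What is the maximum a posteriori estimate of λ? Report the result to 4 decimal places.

λ̂_MAP = 0.2084

The Exponential(rate=λ) likelihood is ∝ λ^n e^(−λΣtᵢ). Here n = 4 and Σtᵢ = 2.90 + 2.32 + 11.63 + 6.74 = 23.59.
Posterior ∝ λ^3e^(−10λ) · λ^4e^(−23.59λ) = λ^7e^(−33.59λ), i.e. Gamma(8, 33.59).
Mode = (a−1)/b = 7/33.59 ≈ 0.2084.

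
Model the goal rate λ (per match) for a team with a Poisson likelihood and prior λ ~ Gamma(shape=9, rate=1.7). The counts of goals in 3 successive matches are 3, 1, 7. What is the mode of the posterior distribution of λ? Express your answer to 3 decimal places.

Σxᵢ = 3+1+7 = 11, with n = 3.
Posterior ∝ λ^8e^(−1.7λ) · λ^11e^(−3λ) = λ^19e^(−4.7λ), i.e. Gamma(shape=20, rate=4.7).
The mode of a Gamma(a, b) with a ≥ 1 (shape–rate) is (a−1)/b = 19/4.7 ≈ 4.043.

λ̂_MAP = 4.043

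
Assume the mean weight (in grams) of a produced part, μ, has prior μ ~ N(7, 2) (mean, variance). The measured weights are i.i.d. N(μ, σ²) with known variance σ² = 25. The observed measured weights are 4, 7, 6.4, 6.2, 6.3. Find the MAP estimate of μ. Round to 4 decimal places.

n = 5; x̄ = (4 + 7 + 6.4 + 6.2 + 6.3)/5 = 29.9/5 = 5.98.
For a Normal prior and Normal likelihood with known variance, the posterior is Normal; its mode equals its mean, the precision-weighted average.
Prior precision 1/σ₀² = 1/2 = 0.5; data precision n/σ² = 5/25 = 0.2.
μ̂ = (0.5·7 + 0.2·5.98) / (0.5 + 0.2) = 4.696/0.7 = 1174/175 ≈ 6.7086.

μ̂_MAP = 6.7086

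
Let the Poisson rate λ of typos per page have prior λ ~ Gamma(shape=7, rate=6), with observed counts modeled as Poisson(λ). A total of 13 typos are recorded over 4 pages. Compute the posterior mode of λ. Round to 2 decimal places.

λ̂_MAP = 1.90

Σxᵢ = 13, n = 4.
Posterior ∝ λ^6e^(−6λ) · λ^13e^(−4λ) = λ^19e^(−10λ), i.e. Gamma(shape=20, rate=10).
The mode of a Gamma(a, b) with a ≥ 1 (shape–rate) is (a−1)/b = 19/10 ≈ 1.90.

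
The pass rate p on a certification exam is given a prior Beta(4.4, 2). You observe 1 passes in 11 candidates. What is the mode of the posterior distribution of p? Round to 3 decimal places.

Prior: Beta(4.4, 2).
Data: 1 success in 11 trials. The binomial likelihood contributes p(1−p)^10, so the posterior is Beta(4.4+1, 2+10) = Beta(5.4, 12).
For Beta(a, b) with a, b > 1 the mode is (a−1)/(a+b−2) = 4.4/15.4 ≈ 0.286.

p̂_MAP = 0.286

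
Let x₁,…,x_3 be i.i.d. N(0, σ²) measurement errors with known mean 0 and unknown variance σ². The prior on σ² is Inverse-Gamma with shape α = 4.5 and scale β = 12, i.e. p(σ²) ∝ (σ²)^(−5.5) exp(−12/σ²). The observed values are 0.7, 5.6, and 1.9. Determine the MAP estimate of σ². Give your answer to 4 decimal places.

Sum of squared deviations about the known mean: SS = (0.7−0)² + (5.6−0)² + (1.9−0)² = 35.46.
The Normal likelihood contributes (σ²)^(−n/2) exp(−SS/(2σ²)), so the posterior is Inverse-Gamma(α + n/2, β + SS/2) = Inverse-Gamma(6, 29.73).
The mode of Inverse-Gamma(a, b) is b/(a+1) = 29.73/7 ≈ 4.2471.

σ̂²_MAP = 4.2471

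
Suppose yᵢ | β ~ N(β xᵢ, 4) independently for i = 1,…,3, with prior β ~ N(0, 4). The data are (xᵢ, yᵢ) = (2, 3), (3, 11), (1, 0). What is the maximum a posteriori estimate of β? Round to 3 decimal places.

β̂_MAP = 2.600

log p(β | y) = −Σ(yᵢ − βxᵢ)²/(2·4) − β²/(2·4) + const.
Setting the derivative to zero: Σxᵢ(yᵢ − βxᵢ)/4 − β/4 = 0, so β = Σxᵢyᵢ / (Σxᵢ² + σ²/τ²).
Σxᵢyᵢ = 2·3 + 3·11 + 1·0 = 39; Σxᵢ² = 14; σ²/τ² = 1.
β̂_MAP = 39 / (14 + 1) = 39/15 ≈ 2.600.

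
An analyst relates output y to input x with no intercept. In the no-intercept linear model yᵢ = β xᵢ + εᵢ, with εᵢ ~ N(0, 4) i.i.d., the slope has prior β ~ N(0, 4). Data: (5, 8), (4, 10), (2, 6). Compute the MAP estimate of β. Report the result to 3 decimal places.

log p(β | y) = −Σ(yᵢ − βxᵢ)²/(2·4) − β²/(2·4) + const.
Setting the derivative to zero: Σxᵢ(yᵢ − βxᵢ)/4 − β/4 = 0, so β = Σxᵢyᵢ / (Σxᵢ² + σ²/τ²).
Σxᵢyᵢ = 5·8 + 4·10 + 2·6 = 92; Σxᵢ² = 45; σ²/τ² = 1.
β̂_MAP = 92 / (45 + 1) = 92/46 ≈ 2.000.

β̂_MAP = 2.000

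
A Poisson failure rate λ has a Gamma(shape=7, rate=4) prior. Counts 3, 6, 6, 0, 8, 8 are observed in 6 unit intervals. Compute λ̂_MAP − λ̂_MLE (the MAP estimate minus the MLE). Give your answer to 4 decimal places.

MAP − MLE = -1.4667

Σxᵢ = 31. Posterior is Gamma(38, 10); MAP = (38−1)/10 = 37/10 ≈ 3.70000.
MLE = x̄ = 31/6 ≈ 5.16667.
Difference = 37/10 − 31/6 = -22/15 ≈ -1.4667.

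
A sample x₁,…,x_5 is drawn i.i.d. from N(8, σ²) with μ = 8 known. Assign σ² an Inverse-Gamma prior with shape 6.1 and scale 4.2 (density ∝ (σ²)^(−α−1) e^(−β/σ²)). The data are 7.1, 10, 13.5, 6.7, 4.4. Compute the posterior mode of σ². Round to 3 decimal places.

Sum of squared deviations about the known mean: SS = (7.1−8)² + (10−8)² + (13.5−8)² + (6.7−8)² + (4.4−8)² = 49.71.
The Normal likelihood contributes (σ²)^(−n/2) exp(−SS/(2σ²)), so the posterior is Inverse-Gamma(α + n/2, β + SS/2) = Inverse-Gamma(8.6, 29.055).
The mode of Inverse-Gamma(a, b) is b/(a+1) = 29.055/9.6 ≈ 3.027.

σ̂²_MAP = 3.027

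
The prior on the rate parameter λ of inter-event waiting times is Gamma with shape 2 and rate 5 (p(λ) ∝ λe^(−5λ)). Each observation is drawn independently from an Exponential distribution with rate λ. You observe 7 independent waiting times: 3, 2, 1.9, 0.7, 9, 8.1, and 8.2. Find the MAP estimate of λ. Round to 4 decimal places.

λ̂_MAP = 0.2111

The Exponential(rate=λ) likelihood is ∝ λ^n e^(−λΣtᵢ). Here n = 7 and Σtᵢ = 3 + 2 + 1.9 + 0.7 + 9 + 8.1 + 8.2 = 32.9.
Posterior ∝ λe^(−5λ) · λ^7e^(−32.9λ) = λ^8e^(−37.9λ), i.e. Gamma(9, 37.9).
Mode = (a−1)/b = 8/37.9 ≈ 0.2111.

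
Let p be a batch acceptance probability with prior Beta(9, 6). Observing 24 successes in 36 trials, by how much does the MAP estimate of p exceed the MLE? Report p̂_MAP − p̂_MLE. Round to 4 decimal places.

Posterior is Beta(33, 18); MAP = (33−1)/(51−2) = 32/49 ≈ 0.65306.
MLE ignores the prior: p̂_MLE = k/n = 24/36 ≈ 0.66667.
Difference = 32/49 − 24/36 = -2/147 ≈ -0.0136.

MAP − MLE = -0.0136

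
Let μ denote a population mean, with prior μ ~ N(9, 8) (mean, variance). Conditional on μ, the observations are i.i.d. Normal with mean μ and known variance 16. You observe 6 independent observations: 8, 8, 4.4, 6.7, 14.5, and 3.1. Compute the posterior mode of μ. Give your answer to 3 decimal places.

n = 6; x̄ = (8 + 8 + 4.4 + 6.7 + 14.5 + 3.1)/6 = 44.7/6 = 7.45.
For a Normal prior and Normal likelihood with known variance, the posterior is Normal; its mode equals its mean, the precision-weighted average.
Prior precision 1/σ₀² = 1/8 = 0.125; data precision n/σ² = 6/16 = 0.375.
μ̂ = (0.125·9 + 0.375·7.45) / (0.125 + 0.375) = 3.91875/0.5 = 7.8375 ≈ 7.838.

μ̂_MAP = 7.838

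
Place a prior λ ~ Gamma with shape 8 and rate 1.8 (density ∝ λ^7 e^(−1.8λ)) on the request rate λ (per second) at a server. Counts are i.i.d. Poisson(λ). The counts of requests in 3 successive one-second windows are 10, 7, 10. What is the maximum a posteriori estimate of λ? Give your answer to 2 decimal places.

λ̂_MAP = 7.08

Σxᵢ = 10+7+10 = 27, with n = 3.
Posterior ∝ λ^7e^(−1.8λ) · λ^27e^(−3λ) = λ^34e^(−4.8λ), i.e. Gamma(shape=35, rate=4.8).
The mode of a Gamma(a, b) with a ≥ 1 (shape–rate) is (a−1)/b = 34/4.8 ≈ 7.08.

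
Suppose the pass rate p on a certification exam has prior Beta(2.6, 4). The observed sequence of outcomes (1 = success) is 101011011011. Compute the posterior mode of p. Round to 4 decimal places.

Prior: Beta(2.6, 4).
Data: 8 successes in 12 trials (from the sequence). The binomial likelihood contributes p^8(1−p)^4, so the posterior is Beta(2.6+8, 4+4) = Beta(10.6, 8).
For Beta(a, b) with a, b > 1 the mode is (a−1)/(a+b−2) = 9.6/16.6 ≈ 0.5783.

p̂_MAP = 0.5783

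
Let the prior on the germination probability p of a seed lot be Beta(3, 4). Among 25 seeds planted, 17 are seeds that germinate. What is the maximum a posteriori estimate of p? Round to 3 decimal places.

Prior: Beta(3, 4).
Data: 17 successes in 25 trials. The binomial likelihood contributes p^17(1−p)^8, so the posterior is Beta(3+17, 4+8) = Beta(20, 12).
For Beta(a, b) with a, b > 1 the mode is (a−1)/(a+b−2) = 19/30 ≈ 0.633.

p̂_MAP = 0.633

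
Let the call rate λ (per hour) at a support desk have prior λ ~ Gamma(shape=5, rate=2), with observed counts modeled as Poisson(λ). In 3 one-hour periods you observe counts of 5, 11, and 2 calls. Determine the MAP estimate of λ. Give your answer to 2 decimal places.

Σxᵢ = 5+11+2 = 18, with n = 3.
Posterior ∝ λ^4e^(−2λ) · λ^18e^(−3λ) = λ^22e^(−5λ), i.e. Gamma(shape=23, rate=5).
The mode of a Gamma(a, b) with a ≥ 1 (shape–rate) is (a−1)/b = 22/5 ≈ 4.40.

λ̂_MAP = 4.40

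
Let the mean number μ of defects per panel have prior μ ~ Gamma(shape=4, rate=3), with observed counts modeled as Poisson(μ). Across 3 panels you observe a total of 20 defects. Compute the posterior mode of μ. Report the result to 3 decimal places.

Σxᵢ = 20, n = 3.
Posterior ∝ μ^3e^(−3μ) · μ^20e^(−3μ) = μ^23e^(−6μ), i.e. Gamma(shape=24, rate=6).
The mode of a Gamma(a, b) with a ≥ 1 (shape–rate) is (a−1)/b = 23/6 ≈ 3.833.

μ̂_MAP = 3.833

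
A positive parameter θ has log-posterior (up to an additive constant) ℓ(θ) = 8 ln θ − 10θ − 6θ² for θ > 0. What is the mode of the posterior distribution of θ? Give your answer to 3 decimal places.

ℓ'(θ) = 8/θ − 10 − 12θ. Setting this to zero and multiplying by θ: 12θ² + 10θ − 8 = 0.
θ = (−10 + √(10² + 4·12·8)) / (2·12) = (−10 + √484) / 24 = (−10 + 22)/24 = 1/2.
ℓ''(θ) = −8/θ² − 12 < 0, confirming a maximum.

θ̂_MAP = 0.500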